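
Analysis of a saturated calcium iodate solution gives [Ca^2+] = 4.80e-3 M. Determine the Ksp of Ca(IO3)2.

Ksp = 4.42 x 10^-7

Ca(IO3)2(s) ⇌ Ca^2+(aq) + 2 IO3^-(aq)
Stoichiometry gives [IO3^-] = (2/1)[Ca^2+] = 9.600 × 10^-3 M.
Ksp = [Ca^2+][IO3^-]^2
Ksp = 4.80 × 10^-3 × (9.600 × 10^-3)^2 = 4.42 x 10^-7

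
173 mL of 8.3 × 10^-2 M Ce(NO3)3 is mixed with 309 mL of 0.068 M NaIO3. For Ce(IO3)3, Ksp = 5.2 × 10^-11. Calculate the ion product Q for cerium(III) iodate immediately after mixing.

Q = 2.5 × 10^-6

Total volume = 173 + 309 = 482 mL.
[Ce^3+] = 8.3 × 10^-2 × (173/482) = 2.98 × 10^-2 M
[IO3^-] = 6.8 x 10^-2 × (309/482) = 4.36 × 10^-2 M
Ce(IO3)3(s) ⇌ Ce^3+ + 3 IO3^-, so Q = [Ce^3+][IO3^-]^3
Q = (2.98 × 10^-2)(4.36 × 10^-2)^3 = 2.5 × 10^-6
Q > Ksp, so Ce(IO3)3 will precipitate.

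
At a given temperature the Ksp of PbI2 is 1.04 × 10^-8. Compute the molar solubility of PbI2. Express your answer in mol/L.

s ≈ 1.38 × 10^-3 M

PbI2(s) <=> Pb^2+(aq) + 2 I^-(aq)
Ksp = [Pb^2+][I^-]^2
For each mole of PbI2 that dissolves: [Pb^2+] = s, [I^-] = 2s.
Ksp = s(2s)^2 = 4s^3
s = (1.04 × 10^-8 / 4)^(1/3) = 1.38 x 10^-3 M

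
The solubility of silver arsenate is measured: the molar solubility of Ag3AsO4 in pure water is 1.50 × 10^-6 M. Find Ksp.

Ag3AsO4(s) ⇌ 3 Ag^+(aq) + AsO4^3-(aq)
With molar solubility s: [Ag^+] = 3s, [AsO4^3-] = s.
Ksp = [Ag^+]^3[AsO4^3-]
So Ksp = (3s)^3 × s = 27s^4
Ksp = 27 × (1.50 × 10^-6)^4 = 1.37 x 10^-22

1.37 × 10^-22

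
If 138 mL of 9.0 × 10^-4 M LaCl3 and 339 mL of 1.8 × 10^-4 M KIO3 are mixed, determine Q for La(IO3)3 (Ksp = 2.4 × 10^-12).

Total volume = 138 + 339 = 477 mL.
[La^3+] = 9.0 × 10^-4 × (138/477) = 2.60 × 10^-4 M
[IO3^-] = 1.8 × 10^-4 × (339/477) = 1.28 × 10^-4 M
La(IO3)3(s) ⇌ La^3+ + 3 IO3^-, so Q = [La^3+][IO3^-]^3
Q = (2.60 x 10^-4)(1.28 x 10^-4)^3 = 5.5 x 10^-16
Q < Ksp, so no precipitate of La(IO3)3 forms.

5.5 × 10^-16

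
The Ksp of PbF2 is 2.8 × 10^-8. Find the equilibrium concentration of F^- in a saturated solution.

[F^-] ≈ 3.8 x 10^-3 M

PbF2(s) ⇌ Pb^2+(aq) + 2 F^-(aq)
Ksp = [Pb^2+][F^-]^2
Let s = molar solubility. Then [Pb^2+] = s and [F^-] = 2s.
So Ksp = s × (2s)^2 = 4s^3
Solving, s = (2.8 × 10^-8/4)^(1/3) = 1.91 × 10^-3 M
[F^-] = 2s = 3.8 × 10^-3 M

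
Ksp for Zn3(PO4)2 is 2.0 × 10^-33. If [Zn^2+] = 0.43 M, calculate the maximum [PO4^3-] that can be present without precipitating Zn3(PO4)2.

Zn3(PO4)2(s) ⇌ 3 Zn^2+ + 2 PO4^3-
Ksp = [Zn^2+]^3[PO4^3-]^2
Precipitation begins when Q = Ksp. With [Zn^2+] = 0.43 M:
2.0 × 10^-33 = (0.43)^3 × [PO4^3-]^2
[PO4^3-] = (2.0 × 10^-33 / 7.95 × 10^-2)^(1/2) = 1.6 × 10^-16 M

[PO4^3-] ≈ 1.6 × 10^-16 M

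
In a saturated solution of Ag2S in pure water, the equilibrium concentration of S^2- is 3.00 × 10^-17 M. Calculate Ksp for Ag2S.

Ag2S(s) <=> 2 Ag^+ + S^2-
Stoichiometry gives [Ag^+] = (2/1)[S^2-] = 6.000 x 10^-17 M.
Ksp = [Ag^+]^2[S^2-]
Ksp = (6.000 × 10^-17)^2 × 3.00 x 10^-17 = 1.08 × 10^-49

1.08 × 10^-49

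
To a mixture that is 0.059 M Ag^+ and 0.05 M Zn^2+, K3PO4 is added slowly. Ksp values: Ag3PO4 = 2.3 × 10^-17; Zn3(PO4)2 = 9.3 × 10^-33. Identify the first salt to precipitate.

Zn3(PO4)2

Each salt begins to precipitate when Q = Ksp, i.e. when [PO4^3-] reaches its threshold.
For Ag3PO4: 2.3 × 10^-17 = (0.059)^3 × [PO4^3-]  ⇒  [PO4^3-] = 1.1 × 10^-13 M.
For Zn3(PO4)2: 9.3 × 10^-33 = (0.05)^3 × [PO4^3-]^2  ⇒  [PO4^3-] = 8.6 × 10^-15 M.
The salt with the lower threshold [PO4^3-] precipitates first: Zn3(PO4)2.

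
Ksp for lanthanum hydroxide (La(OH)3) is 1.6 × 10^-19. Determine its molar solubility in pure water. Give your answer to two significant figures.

s = 8.8e-6 M

La(OH)3(s) ⇌ La^3+(aq) + 3 OH^-(aq)
Ksp = [La^3+][OH^-]^3
With molar solubility s: [La^3+] = s, [OH^-] = 3s.
Ksp = s(3s)^3 = 27s^4
Solving, s = (1.6 × 10^-19/27)^(1/4) = 8.8 x 10^-6 M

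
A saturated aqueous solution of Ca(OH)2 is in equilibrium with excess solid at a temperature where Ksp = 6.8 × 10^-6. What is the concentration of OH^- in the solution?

0.024 M

Ca(OH)2(s) <=> Ca^2+(aq) + 2 OH^-(aq)
Ksp = [Ca^2+][OH^-]^2
Let s = molar solubility. Then [Ca^2+] = s and [OH^-] = 2s.
Ksp = s(2s)^2 = 4s^3
s^3 = 6.8 × 10^-6 / 4, so s = 1.19 × 10^-2 M
[OH^-] = 2s = 2.4 x 10^-2 M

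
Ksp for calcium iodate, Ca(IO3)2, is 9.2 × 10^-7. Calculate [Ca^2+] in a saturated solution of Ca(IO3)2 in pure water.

Ca(IO3)2(s) ⇌ Ca^2+(aq) + 2 IO3^-(aq)
Ksp = [Ca^2+][IO3^-]^2
If s mol/L of Ca(IO3)2 dissolves, [Ca^2+] = s and [IO3^-] = 2s.
Ksp = s(2s)^2 = 4s^3
s^3 = 9.2 × 10^-7 / 4, so s = 6.13 × 10^-3 M
[Ca^2+] = s = 6.1 × 10^-3 M

[Ca^2+] ≈ 6.1e-3 M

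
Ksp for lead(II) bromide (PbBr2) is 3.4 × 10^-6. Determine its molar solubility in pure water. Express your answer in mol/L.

s ≈ 9.5e-3 M

PbBr2(s) ⇌ Pb^2+(aq) + 2 Br^-(aq)
Ksp = [Pb^2+][Br^-]^2
Let s = molar solubility. Then [Pb^2+] = s and [Br^-] = 2s.
Ksp = s(2s)^2 = 4s^3
s = (3.4 × 10^-6 / 4)^(1/3) = 9.5 × 10^-3 M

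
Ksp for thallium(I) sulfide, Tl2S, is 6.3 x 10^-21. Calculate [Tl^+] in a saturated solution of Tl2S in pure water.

Tl2S(s) ⇌ 2 Tl^+(aq) + S^2-(aq)
Ksp = [Tl^+]^2[S^2-]
If s mol/L of Tl2S dissolves, [Tl^+] = 2s and [S^2-] = s.
Ksp = (2s)^2s = 4s^3
Solving, s = (6.3 x 10^-21/4)^(1/3) = 1.16 × 10^-7 M
[Tl^+] = 2s = 2.3 x 10^-7 M

[Tl^+] = 2.3e-7 M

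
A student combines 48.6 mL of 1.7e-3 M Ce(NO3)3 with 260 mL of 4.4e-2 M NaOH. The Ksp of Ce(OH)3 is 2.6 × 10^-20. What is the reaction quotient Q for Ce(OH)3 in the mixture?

1.4 x 10^-8

Total volume = 48.6 + 260 = 308.6 mL.
[Ce^3+] = 1.7 × 10^-3 × (48.6/308.6) = 2.68 × 10^-4 M
[OH^-] = 4.4 x 10^-2 × (260/308.6) = 3.71 × 10^-2 M
Ce(OH)3(s) ⇌ Ce^3+ + 3 OH^-, so Q = [Ce^3+][OH^-]^3
Q = (2.68 × 10^-4)(3.71 × 10^-2)^3 = 1.4 × 10^-8
Q > Ksp, so Ce(OH)3 will precipitate.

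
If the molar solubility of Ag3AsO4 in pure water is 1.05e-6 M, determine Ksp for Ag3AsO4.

Ag3AsO4(s) ⇌ 3 Ag^+(aq) + AsO4^3-(aq)
If s mol/L of Ag3AsO4 dissolves, [Ag^+] = 3s and [AsO4^3-] = s.
Ksp = [Ag^+]^3[AsO4^3-]
Ksp = (3s)^3s = 27s^4
Ksp = 27 × (1.05 × 10^-6)^4 = 3.28 × 10^-23

3.28 × 10^-23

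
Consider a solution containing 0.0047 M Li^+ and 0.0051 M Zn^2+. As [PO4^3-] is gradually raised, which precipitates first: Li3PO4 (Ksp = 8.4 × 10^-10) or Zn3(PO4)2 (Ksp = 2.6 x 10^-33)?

Zn3(PO4)2

Each salt begins to precipitate when Q = Ksp, i.e. when [PO4^3-] reaches its threshold.
For Li3PO4: 8.4 × 10^-10 = (0.0047)^3 × [PO4^3-]  ⇒  [PO4^3-] = 8.1 × 10^-3 M.
For Zn3(PO4)2: 2.6 x 10^-33 = (0.0051)^3 × [PO4^3-]^2  ⇒  [PO4^3-] = 1.4 × 10^-13 M.
The salt with the lower threshold [PO4^3-] precipitates first: Zn3(PO4)2.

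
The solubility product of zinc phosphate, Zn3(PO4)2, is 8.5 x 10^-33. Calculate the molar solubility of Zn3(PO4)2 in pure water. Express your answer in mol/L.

s = 1.5e-7 M

Zn3(PO4)2(s) ⇌ 3 Zn^2+ + 2 PO4^3-
Ksp = [Zn^2+]^3[PO4^3-]^2
Let s = molar solubility. Then [Zn^2+] = 3s and [PO4^3-] = 2s.
Substituting: Ksp = (3s)^3(2s)^2 = 108s^5
s = (8.5 x 10^-33 / 108)^(1/5) = 1.5 × 10^-7 M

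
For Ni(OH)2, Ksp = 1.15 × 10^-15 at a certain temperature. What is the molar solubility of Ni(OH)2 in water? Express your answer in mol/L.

Ni(OH)2(s) ⇌ Ni^2+ + 2 OH^-
Ksp = [Ni^2+][OH^-]^2
Let s = molar solubility. Then [Ni^2+] = s and [OH^-] = 2s.
So Ksp = s × (2s)^2 = 4s^3
s = (1.15 × 10^-15 / 4)^(1/3) = 6.60 x 10^-6 M

6.60 × 10^-6 M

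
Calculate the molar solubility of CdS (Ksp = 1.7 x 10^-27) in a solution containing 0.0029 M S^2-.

s ≈ 5.9 x 10^-25 M

CdS(s) ⇌ Cd^2+ + S^2-
Ksp = [Cd^2+][S^2-]
Let s be the molar solubility in this solution. [Cd^2+] = s, [S^2-] = 0.0029 + s ≈ 0.0029 (common-ion effect: S^2- is already 0.0029 M).
Ksp ≈ s × 0.0029
s = 5.9 × 10^-25 M
Check: s = 5.9 x 10^-25 ≪ 0.0029, so the approximation is valid.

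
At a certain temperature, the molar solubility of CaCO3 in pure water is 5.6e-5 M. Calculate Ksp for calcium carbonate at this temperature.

CaCO3(s) ⇌ Ca^2+(aq) + CO3^2-(aq)
If s mol/L of CaCO3 dissolves, [Ca^2+] = s and [CO3^2-] = s.
Ksp = [Ca^2+][CO3^2-]
Ksp = s × s = s^2
Ksp = (5.6 × 10^-5)^2 = 3.1 x 10^-9

Ksp ≈ 3.1 x 10^-9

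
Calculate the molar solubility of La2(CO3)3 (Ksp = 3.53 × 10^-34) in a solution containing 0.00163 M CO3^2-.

La2(CO3)3(s) ⇌ 2 La^3+(aq) + 3 CO3^2-(aq)
Ksp = [La^3+]^2[CO3^2-]^3
If s mol/L dissolves here, [La^3+] = 2s, [CO3^2-] = 0.00163 + 3s ≈ 0.00163 (since the CO3^2- already present dominates).
Ksp ≈ (2s)^2 × (0.00163)^3
s = 1.43 × 10^-13 M
Check: 3s = 4.3 × 10^-13 ≪ 0.00163, so the approximation is valid.

s = 1.43 × 10^-13 M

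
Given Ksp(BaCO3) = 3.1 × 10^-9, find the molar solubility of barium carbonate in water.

BaCO3(s) ⇌ Ba^2+ + CO3^2-
Ksp = [Ba^2+][CO3^2-]
If s mol/L of BaCO3 dissolves, [Ba^2+] = s and [CO3^2-] = s.
Ksp = s × s = s^2
s = (3.1 × 10^-9)^(1/2) = 5.6 × 10^-5 M

s = 5.6 x 10^-5 M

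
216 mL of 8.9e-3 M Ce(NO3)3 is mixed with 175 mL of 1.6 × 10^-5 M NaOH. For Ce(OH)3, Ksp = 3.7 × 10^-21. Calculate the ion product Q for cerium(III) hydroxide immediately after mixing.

Total volume = 216 + 175 = 391 mL.
[Ce^3+] = 8.9 × 10^-3 × (216/391) = 4.92 x 10^-3 M
[OH^-] = 1.6 × 10^-5 × (175/391) = 7.16 x 10^-6 M
Ce(OH)3(s) ⇌ Ce^3+(aq) + 3 OH^-(aq), so Q = [Ce^3+][OH^-]^3
Q = (4.92 × 10^-3)(7.16 × 10^-6)^3 = 1.8 × 10^-18
Q > Ksp, so Ce(OH)3 will precipitate.

Q ≈ 1.8 × 10^-18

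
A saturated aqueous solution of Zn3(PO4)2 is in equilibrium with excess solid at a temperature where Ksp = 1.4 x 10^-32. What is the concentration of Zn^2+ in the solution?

Zn3(PO4)2(s) ⇌ 3 Zn^2+ + 2 PO4^3-
Ksp = [Zn^2+]^3[PO4^3-]^2
If s mol/L of Zn3(PO4)2 dissolves, [Zn^2+] = 3s and [PO4^3-] = 2s.
So Ksp = (3s)^3 × (2s)^2 = 108s^5
Solving, s = (1.4 x 10^-32/108)^(1/5) = 1.67 × 10^-7 M
[Zn^2+] = 3s = 5.0 × 10^-7 M

5.0 × 10^-7 M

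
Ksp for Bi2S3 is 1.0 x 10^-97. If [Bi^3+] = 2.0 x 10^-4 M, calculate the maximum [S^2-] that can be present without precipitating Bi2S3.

Bi2S3(s) <=> 2 Bi^3+ + 3 S^2-
Ksp = [Bi^3+]^2[S^2-]^3
Precipitation begins when Q = Ksp. With [Bi^3+] = 2.0 x 10^-4 M:
1.0 x 10^-97 = (2.0 x 10^-4)^2 × [S^2-]^3
[S^2-] = (1.0 x 10^-97 / 4.00 x 10^-8)^(1/3) = 1.4 x 10^-30 M

[S^2-] = 1.4 × 10^-30 M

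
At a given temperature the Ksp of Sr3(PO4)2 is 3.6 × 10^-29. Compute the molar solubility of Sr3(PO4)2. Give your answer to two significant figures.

Sr3(PO4)2(s) ⇌ 3 Sr^2+(aq) + 2 PO4^3-(aq)
Ksp = [Sr^2+]^3[PO4^3-]^2
Let s = molar solubility. Then [Sr^2+] = 3s and [PO4^3-] = 2s.
Ksp = (3s)^3(2s)^2 = 108s^5
Solving, s = (3.6 × 10^-29/108)^(1/5) = 8.0 × 10^-7 M

s = 8.0e-7 M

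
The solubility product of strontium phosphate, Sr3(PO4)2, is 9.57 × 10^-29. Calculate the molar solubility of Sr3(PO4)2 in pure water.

Sr3(PO4)2(s) <=> 3 Sr^2+ + 2 PO4^3-
Ksp = [Sr^2+]^3[PO4^3-]^2
With molar solubility s: [Sr^2+] = 3s, [PO4^3-] = 2s.
Substituting: Ksp = (3s)^3(2s)^2 = 108s^5
s^5 = 9.57 × 10^-29 / 108, so s = 9.76 × 10^-7 M

s = 9.76 × 10^-7 M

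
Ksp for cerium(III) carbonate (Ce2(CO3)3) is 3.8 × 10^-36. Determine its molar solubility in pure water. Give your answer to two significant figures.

Ce2(CO3)3(s) ⇌ 2 Ce^3+(aq) + 3 CO3^2-(aq)
Ksp = [Ce^3+]^2[CO3^2-]^3
For each mole of Ce2(CO3)3 that dissolves: [Ce^3+] = 2s, [CO3^2-] = 3s.
Ksp = (2s)^2(3s)^3 = 108s^5
s = (3.8 × 10^-36 / 108)^(1/5) = 3.2 × 10^-8 M

3.2 × 10^-8 M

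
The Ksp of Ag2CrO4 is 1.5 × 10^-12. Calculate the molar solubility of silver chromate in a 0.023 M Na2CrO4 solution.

4.0 × 10^-6 M

Ag2CrO4(s) ⇌ 2 Ag^+(aq) + CrO4^2-(aq)
Ksp = [Ag^+]^2[CrO4^2-]
Let s be the molar solubility in this solution. [Ag^+] = 2s, [CrO4^2-] = 0.023 + s ≈ 0.023 (since CrO4^2- from Na2CrO4 dominates).
Ksp ≈ (2s)^2 × 0.023
s = 4.0 x 10^-6 M
Check: s = 4.0 × 10^-6 ≪ 0.023, so the approximation is valid.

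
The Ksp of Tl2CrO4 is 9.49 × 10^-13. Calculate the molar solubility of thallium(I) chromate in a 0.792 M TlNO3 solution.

1.51 × 10^-12 M

Tl2CrO4(s) ⇌ 2 Tl^+(aq) + CrO4^2-(aq)
Ksp = [Tl^+]^2[CrO4^2-]
If s mol/L dissolves here, [Tl^+] = 0.792 + 2s ≈ 0.792, [CrO4^2-] = s (common-ion effect: Tl^+ is already 0.792 M).
Ksp ≈ (0.792)^2 × s
s = 1.51 × 10^-12 M
Check: 2s = 3.0 × 10^-12 ≪ 0.792, so the approximation is valid.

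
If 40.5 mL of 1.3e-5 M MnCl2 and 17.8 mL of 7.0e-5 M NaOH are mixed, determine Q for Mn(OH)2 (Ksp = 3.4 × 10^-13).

Q = 4.1e-15

Total volume = 40.5 + 17.8 = 58.3 mL.
[Mn^2+] = 1.3 x 10^-5 × (40.5/58.3) = 9.03 x 10^-6 M
[OH^-] = 7.0 × 10^-5 × (17.8/58.3) = 2.14 x 10^-5 M
Mn(OH)2(s) <=> Mn^2+(aq) + 2 OH^-(aq), so Q = [Mn^2+][OH^-]^2
Q = (9.03 × 10^-6)(2.14 × 10^-5)^2 = 4.1 × 10^-15
Q < Ksp, so no precipitate of Mn(OH)2 forms.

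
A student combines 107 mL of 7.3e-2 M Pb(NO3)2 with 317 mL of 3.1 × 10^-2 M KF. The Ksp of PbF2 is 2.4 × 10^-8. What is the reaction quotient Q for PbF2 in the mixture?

Q ≈ 9.9 × 10^-6

Total volume = 107 + 317 = 424 mL.
[Pb^2+] = 7.3 x 10^-2 × (107/424) = 1.84 x 10^-2 M
[F^-] = 3.1 x 10^-2 × (317/424) = 2.32 x 10^-2 M
PbF2(s) ⇌ Pb^2+(aq) + 2 F^-(aq), so Q = [Pb^2+][F^-]^2
Q = (1.84 x 10^-2)(2.32 x 10^-2)^2 = 9.9 × 10^-6
Q > Ksp, so PbF2 will precipitate.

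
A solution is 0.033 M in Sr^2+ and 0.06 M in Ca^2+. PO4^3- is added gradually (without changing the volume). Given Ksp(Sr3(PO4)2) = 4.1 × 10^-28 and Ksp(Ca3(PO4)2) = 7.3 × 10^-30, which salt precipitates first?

Ca3(PO4)2

Precipitation of each salt starts when its ion product equals its Ksp.
For Sr3(PO4)2: 4.1 × 10^-28 = (0.033)^3 × [PO4^3-]^2  ⇒  [PO4^3-] = 3.4 x 10^-12 M.
For Ca3(PO4)2: 7.3 × 10^-30 = (0.06)^3 × [PO4^3-]^2  ⇒  [PO4^3-] = 1.8 × 10^-13 M.
The salt with the lower threshold [PO4^3-] precipitates first: Ca3(PO4)2.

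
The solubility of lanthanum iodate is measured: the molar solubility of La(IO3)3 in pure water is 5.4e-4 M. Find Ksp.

Ksp = 2.3e-12

La(IO3)3(s) ⇌ La^3+(aq) + 3 IO3^-(aq)
If s mol/L of La(IO3)3 dissolves, [La^3+] = s and [IO3^-] = 3s.
Ksp = [La^3+][IO3^-]^3
Substituting: Ksp = s(3s)^3 = 27s^4
Ksp = 27 × (5.4 × 10^-4)^4 = 2.3 × 10^-12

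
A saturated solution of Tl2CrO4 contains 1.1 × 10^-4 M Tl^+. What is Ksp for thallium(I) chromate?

Tl2CrO4(s) <=> 2 Tl^+(aq) + CrO4^2-(aq)
Stoichiometry gives [CrO4^2-] = (1/2)[Tl^+] = 5.50 × 10^-5 M.
Ksp = [Tl^+]^2[CrO4^2-]
Ksp = (1.1 x 10^-4)^2 × 5.50 × 10^-5 = 6.7 × 10^-13

Ksp ≈ 6.7e-13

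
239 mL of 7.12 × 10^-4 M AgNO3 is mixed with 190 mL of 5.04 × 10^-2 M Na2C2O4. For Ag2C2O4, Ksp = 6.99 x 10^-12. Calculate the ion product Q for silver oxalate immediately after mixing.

Total volume = 239 + 190 = 429 mL.
[Ag^+] = 7.12 × 10^-4 × (239/429) = 3.967 x 10^-4 M
[C2O4^2-] = 5.04 x 10^-2 × (190/429) = 2.232 × 10^-2 M
Ag2C2O4(s) ⇌ 2 Ag^+(aq) + C2O4^2-(aq), so Q = [Ag^+]^2[C2O4^2-]
Q = (3.967 × 10^-4)^2(2.232 × 10^-2) = 3.51 x 10^-9
Q > Ksp, so Ag2C2O4 will precipitate.

Q ≈ 3.51e-9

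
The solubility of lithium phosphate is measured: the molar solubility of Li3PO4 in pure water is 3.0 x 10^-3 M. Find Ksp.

Li3PO4(s) ⇌ 3 Li^+ + PO4^3-
With molar solubility s: [Li^+] = 3s, [PO4^3-] = s.
Ksp = [Li^+]^3[PO4^3-]
So Ksp = (3s)^3 × s = 27s^4
Ksp = 27 × (3.0 × 10^-3)^4 = 2.2 × 10^-9

Ksp ≈ 2.2e-9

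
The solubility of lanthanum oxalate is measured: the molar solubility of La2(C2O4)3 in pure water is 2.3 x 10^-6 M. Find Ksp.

La2(C2O4)3(s) <=> 2 La^3+(aq) + 3 C2O4^2-(aq)
If s mol/L of La2(C2O4)3 dissolves, [La^3+] = 2s and [C2O4^2-] = 3s.
Ksp = [La^3+]^2[C2O4^2-]^3
So Ksp = (2s)^2 × (3s)^3 = 108s^5
Ksp = 108 × (2.3 x 10^-6)^5 = 7.0 x 10^-27

Ksp ≈ 7.0 × 10^-27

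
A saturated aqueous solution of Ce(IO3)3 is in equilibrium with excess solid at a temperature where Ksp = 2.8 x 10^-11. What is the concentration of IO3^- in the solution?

[IO3^-] = 3.0 × 10^-3 M

Ce(IO3)3(s) ⇌ Ce^3+(aq) + 3 IO3^-(aq)
Ksp = [Ce^3+][IO3^-]^3
For each mole of Ce(IO3)3 that dissolves: [Ce^3+] = s, [IO3^-] = 3s.
So Ksp = s × (3s)^3 = 27s^4
s^4 = 2.8 x 10^-11 / 27, so s = 1.01 x 10^-3 M
[IO3^-] = 3s = 3.0 × 10^-3 M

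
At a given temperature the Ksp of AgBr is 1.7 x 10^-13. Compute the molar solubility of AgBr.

s ≈ 4.1 × 10^-7 M

AgBr(s) <=> Ag^+(aq) + Br^-(aq)
Ksp = [Ag^+][Br^-]
If s mol/L of AgBr dissolves, [Ag^+] = s and [Br^-] = s.
Ksp = s^2
s = √(1.7 x 10^-13) = 4.1 x 10^-7 M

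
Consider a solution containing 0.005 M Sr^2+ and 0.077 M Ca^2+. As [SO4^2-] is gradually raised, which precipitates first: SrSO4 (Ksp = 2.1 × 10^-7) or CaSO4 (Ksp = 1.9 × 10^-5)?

SrSO4

Precipitation of each salt starts when its ion product equals its Ksp.
For SrSO4: 2.1 × 10^-7 = 0.005 × [SO4^2-]  ⇒  [SO4^2-] = 4.2 × 10^-5 M.
For CaSO4: 1.9 × 10^-5 = 0.077 × [SO4^2-]  ⇒  [SO4^2-] = 2.5 × 10^-4 M.
The salt with the lower threshold [SO4^2-] precipitates first: SrSO4.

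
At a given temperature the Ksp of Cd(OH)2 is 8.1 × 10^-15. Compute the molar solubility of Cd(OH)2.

Cd(OH)2(s) <=> Cd^2+(aq) + 2 OH^-(aq)
Ksp = [Cd^2+][OH^-]^2
Let s = molar solubility. Then [Cd^2+] = s and [OH^-] = 2s.
Substituting: Ksp = s(2s)^2 = 4s^3
s = (8.1 × 10^-15 / 4)^(1/3) = 1.3 × 10^-5 M

1.3e-5 M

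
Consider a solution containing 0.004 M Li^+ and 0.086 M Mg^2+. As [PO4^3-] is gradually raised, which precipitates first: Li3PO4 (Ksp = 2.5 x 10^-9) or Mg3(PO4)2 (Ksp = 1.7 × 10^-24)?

Each salt begins to precipitate when Q = Ksp, i.e. when [PO4^3-] reaches its threshold.
For Li3PO4: 2.5 x 10^-9 = (0.004)^3 × [PO4^3-]  ⇒  [PO4^3-] = 3.9 × 10^-2 M.
For Mg3(PO4)2: 1.7 × 10^-24 = (0.086)^3 × [PO4^3-]^2  ⇒  [PO4^3-] = 5.2 × 10^-11 M.
The salt with the lower threshold [PO4^3-] precipitates first: Mg3(PO4)2.

Mg3(PO4)2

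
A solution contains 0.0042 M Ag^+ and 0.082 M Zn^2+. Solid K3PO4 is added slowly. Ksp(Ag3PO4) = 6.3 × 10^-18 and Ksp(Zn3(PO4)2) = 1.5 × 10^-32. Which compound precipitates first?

Zn3(PO4)2

Precipitation of each salt starts when its ion product equals its Ksp.
For Ag3PO4: 6.3 × 10^-18 = (0.0042)^3 × [PO4^3-]  ⇒  [PO4^3-] = 8.5 × 10^-11 M.
For Zn3(PO4)2: 1.5 × 10^-32 = (0.082)^3 × [PO4^3-]^2  ⇒  [PO4^3-] = 5.2 × 10^-15 M.
The salt with the lower threshold [PO4^3-] precipitates first: Zn3(PO4)2.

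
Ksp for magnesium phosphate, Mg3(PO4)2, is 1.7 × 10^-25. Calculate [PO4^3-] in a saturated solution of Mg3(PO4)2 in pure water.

Mg3(PO4)2(s) <=> 3 Mg^2+(aq) + 2 PO4^3-(aq)
Ksp = [Mg^2+]^3[PO4^3-]^2
If s mol/L of Mg3(PO4)2 dissolves, [Mg^2+] = 3s and [PO4^3-] = 2s.
Substituting: Ksp = (3s)^3(2s)^2 = 108s^5
s^5 = 1.7 × 10^-25 / 108, so s = 4.36 x 10^-6 M
[PO4^3-] = 2s = 8.7 × 10^-6 M

8.7 × 10^-6 M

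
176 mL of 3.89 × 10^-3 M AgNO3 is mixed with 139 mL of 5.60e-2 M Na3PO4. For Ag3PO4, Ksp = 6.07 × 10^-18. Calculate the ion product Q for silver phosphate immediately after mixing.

2.54 x 10^-10

Total volume = 176 + 139 = 315 mL.
[Ag^+] = 3.89 × 10^-3 × (176/315) = 2.173 × 10^-3 M
[PO4^3-] = 5.60 × 10^-2 × (139/315) = 2.471 x 10^-2 M
Ag3PO4(s) <=> 3 Ag^+(aq) + PO4^3-(aq), so Q = [Ag^+]^3[PO4^3-]
Q = (2.173 × 10^-3)^3(2.471 × 10^-2) = 2.54 x 10^-10
Q > Ksp, so Ag3PO4 will precipitate.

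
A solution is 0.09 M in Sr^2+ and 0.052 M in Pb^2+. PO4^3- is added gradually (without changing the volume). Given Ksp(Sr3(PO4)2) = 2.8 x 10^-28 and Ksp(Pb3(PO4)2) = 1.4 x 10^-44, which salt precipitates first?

Pb3(PO4)2

Each salt begins to precipitate when Q = Ksp, i.e. when [PO4^3-] reaches its threshold.
For Sr3(PO4)2: 2.8 x 10^-28 = (0.09)^3 × [PO4^3-]^2  ⇒  [PO4^3-] = 6.2 x 10^-13 M.
For Pb3(PO4)2: 1.4 x 10^-44 = (0.052)^3 × [PO4^3-]^2  ⇒  [PO4^3-] = 1.0 × 10^-20 M.
The salt with the lower threshold [PO4^3-] precipitates first: Pb3(PO4)2.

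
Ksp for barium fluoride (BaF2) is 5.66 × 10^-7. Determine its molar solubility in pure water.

s = 5.21 x 10^-3 M

BaF2(s) ⇌ Ba^2+(aq) + 2 F^-(aq)
Ksp = [Ba^2+][F^-]^2
Let s = molar solubility. Then [Ba^2+] = s and [F^-] = 2s.
Substituting: Ksp = s(2s)^2 = 4s^3
Solving, s = (5.66 × 10^-7/4)^(1/3) = 5.21 x 10^-3 M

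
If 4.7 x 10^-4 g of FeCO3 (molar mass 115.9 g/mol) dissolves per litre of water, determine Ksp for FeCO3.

Ksp ≈ 1.6 × 10^-11

Molar solubility s = (4.7 × 10^-4 g/L) / (115.9 g/mol) = 4.06 × 10^-6 M.
FeCO3(s) <=> Fe^2+(aq) + CO3^2-(aq)
With molar solubility s: [Fe^2+] = s, [CO3^2-] = s.
Ksp = [Fe^2+][CO3^2-]
Ksp = s × s = s^2
With s = 4.06 × 10^-6: Ksp = 1.6 × 10^-11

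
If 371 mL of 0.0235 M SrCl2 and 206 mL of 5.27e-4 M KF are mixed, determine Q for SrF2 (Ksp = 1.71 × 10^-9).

Q = 5.35 × 10^-10

Total volume = 371 + 206 = 577 mL.
[Sr^2+] = 2.35 × 10^-2 × (371/577) = 1.511 x 10^-2 M
[F^-] = 5.27 × 10^-4 × (206/577) = 1.881 × 10^-4 M
SrF2(s) <=> Sr^2+(aq) + 2 F^-(aq), so Q = [Sr^2+][F^-]^2
Q = (1.511 × 10^-2)(1.881 × 10^-4)^2 = 5.35 x 10^-10
Q < Ksp, so no precipitate of SrF2 forms.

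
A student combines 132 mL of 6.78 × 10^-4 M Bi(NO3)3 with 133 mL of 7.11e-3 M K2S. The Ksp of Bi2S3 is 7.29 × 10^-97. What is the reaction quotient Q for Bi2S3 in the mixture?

5.18 x 10^-15

Total volume = 132 + 133 = 265 mL.
[Bi^3+] = 6.78 × 10^-4 × (132/265) = 3.377 x 10^-4 M
[S^2-] = 7.11 x 10^-3 × (133/265) = 3.568 x 10^-3 M
Bi2S3(s) ⇌ 2 Bi^3+ + 3 S^2-, so Q = [Bi^3+]^2[S^2-]^3
Q = (3.377 × 10^-4)^2(3.568 x 10^-3)^3 = 5.18 × 10^-15
Q > Ksp, so Bi2S3 will precipitate.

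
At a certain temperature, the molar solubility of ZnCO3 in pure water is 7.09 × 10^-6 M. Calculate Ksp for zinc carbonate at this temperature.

ZnCO3(s) <=> Zn^2+(aq) + CO3^2-(aq)
With molar solubility s: [Zn^2+] = s, [CO3^2-] = s.
Ksp = [Zn^2+][CO3^2-]
Ksp = s^2
Ksp = (7.09 x 10^-6)^2 = 5.03 × 10^-11

5.03 × 10^-11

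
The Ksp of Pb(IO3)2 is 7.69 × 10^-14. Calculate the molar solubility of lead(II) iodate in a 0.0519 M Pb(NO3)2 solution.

s ≈ 6.09e-7 M

Pb(IO3)2(s) ⇌ Pb^2+(aq) + 2 IO3^-(aq)
Ksp = [Pb^2+][IO3^-]^2
If s mol/L dissolves here, [Pb^2+] = 0.0519 + s ≈ 0.0519, [IO3^-] = 2s (common-ion effect: Pb^2+ is already 0.0519 M).
Ksp ≈ 0.0519 × (2s)^2
s = 6.09 × 10^-7 M
Check: s = 6.1 × 10^-7 ≪ 0.0519, so the approximation is valid.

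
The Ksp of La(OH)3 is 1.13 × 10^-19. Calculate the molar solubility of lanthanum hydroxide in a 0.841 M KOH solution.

La(OH)3(s) ⇌ La^3+ + 3 OH^-
Ksp = [La^3+][OH^-]^3
If s mol/L dissolves here, [La^3+] = s, [OH^-] = 0.841 + 3s ≈ 0.841 (Ksp is small, so little additional dissolves).
Ksp ≈ s × (0.841)^3
s = 1.90 × 10^-19 M
Check: 3s = 5.7 × 10^-19 ≪ 0.841, so the approximation is valid.

s = 1.90e-19 M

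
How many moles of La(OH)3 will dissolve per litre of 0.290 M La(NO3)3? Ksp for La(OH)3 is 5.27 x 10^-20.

s = 1.89 × 10^-7 M

La(OH)3(s) ⇌ La^3+ + 3 OH^-
Ksp = [La^3+][OH^-]^3
Let s = moles of La(OH)3 that dissolve per litre. [La^3+] = 0.290 + s ≈ 0.290, [OH^-] = 3s (since La^3+ from La(NO3)3 dominates).
Ksp ≈ 0.290 × (3s)^3
s = 1.89 × 10^-7 M
Check: s = 1.9 x 10^-7 ≪ 0.290, so the approximation is valid.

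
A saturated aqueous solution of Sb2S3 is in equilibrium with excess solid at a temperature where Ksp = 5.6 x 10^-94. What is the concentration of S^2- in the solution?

Sb2S3(s) <=> 2 Sb^3+ + 3 S^2-
Ksp = [Sb^3+]^2[S^2-]^3
If s mol/L of Sb2S3 dissolves, [Sb^3+] = 2s and [S^2-] = 3s.
So Ksp = (2s)^2 × (3s)^3 = 108s^5
s = (5.6 x 10^-94 / 108)^(1/5) = 8.77 × 10^-20 M
[S^2-] = 3s = 2.6 × 10^-19 M

[S^2-] ≈ 2.6 x 10^-19 M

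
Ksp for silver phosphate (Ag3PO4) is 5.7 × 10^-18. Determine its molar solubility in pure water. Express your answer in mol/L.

s = 2.1 × 10^-5 M

Ag3PO4(s) <=> 3 Ag^+ + PO4^3-
Ksp = [Ag^+]^3[PO4^3-]
For each mole of Ag3PO4 that dissolves: [Ag^+] = 3s, [PO4^3-] = s.
So Ksp = (3s)^3 × s = 27s^4
s = (5.7 × 10^-18 / 27)^(1/4) = 2.1 × 10^-5 M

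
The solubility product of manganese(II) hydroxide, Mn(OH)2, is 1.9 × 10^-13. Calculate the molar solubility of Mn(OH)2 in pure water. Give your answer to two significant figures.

s = 3.6 × 10^-5 M

Mn(OH)2(s) <=> Mn^2+ + 2 OH^-
Ksp = [Mn^2+][OH^-]^2
If s mol/L of Mn(OH)2 dissolves, [Mn^2+] = s and [OH^-] = 2s.
Substituting: Ksp = s(2s)^2 = 4s^3
s^3 = 1.9 × 10^-13 / 4, so s = 3.6 × 10^-5 M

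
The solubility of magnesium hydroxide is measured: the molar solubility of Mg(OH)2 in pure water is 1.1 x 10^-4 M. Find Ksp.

Ksp ≈ 5.3e-12

Mg(OH)2(s) <=> Mg^2+ + 2 OH^-
With molar solubility s: [Mg^2+] = s, [OH^-] = 2s.
Ksp = [Mg^2+][OH^-]^2
Ksp = s(2s)^2 = 4s^3
With s = 1.1 × 10^-4: Ksp = 5.3 × 10^-12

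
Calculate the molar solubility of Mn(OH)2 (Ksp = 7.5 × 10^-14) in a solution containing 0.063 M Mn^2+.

Mn(OH)2(s) ⇌ Mn^2+(aq) + 2 OH^-(aq)
Ksp = [Mn^2+][OH^-]^2
Let s be the molar solubility in this solution. [Mn^2+] = 0.063 + s ≈ 0.063, [OH^-] = 2s (Ksp is small, so little additional dissolves).
Ksp ≈ 0.063 × (2s)^2
s = 5.5 × 10^-7 M
Check: s = 5.5 × 10^-7 ≪ 0.063, so the approximation is valid.

s ≈ 5.5 × 10^-7 M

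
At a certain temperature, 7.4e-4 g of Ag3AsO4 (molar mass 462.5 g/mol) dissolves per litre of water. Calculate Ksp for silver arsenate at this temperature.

1.8 × 10^-22

Molar solubility s = (7.4 x 10^-4 g/L) / (462.5 g/mol) = 1.60 x 10^-6 M.
Ag3AsO4(s) ⇌ 3 Ag^+(aq) + AsO4^3-(aq)
If s mol/L of Ag3AsO4 dissolves, [Ag^+] = 3s and [AsO4^3-] = s.
Ksp = [Ag^+]^3[AsO4^3-]
Substituting: Ksp = (3s)^3s = 27s^4
Ksp = 27 × (1.60 × 10^-6)^4 = 1.8 × 10^-22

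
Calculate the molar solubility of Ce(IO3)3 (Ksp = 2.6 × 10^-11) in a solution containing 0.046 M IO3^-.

Ce(IO3)3(s) <=> Ce^3+(aq) + 3 IO3^-(aq)
Ksp = [Ce^3+][IO3^-]^3
Let s = moles of Ce(IO3)3 that dissolve per litre. [Ce^3+] = s, [IO3^-] = 0.046 + 3s ≈ 0.046 (since the IO3^- already present dominates).
Ksp ≈ s × (0.046)^3
s = 2.7 x 10^-7 M
Check: 3s = 8.0 x 10^-7 ≪ 0.046, so the approximation is valid.

s = 2.7 × 10^-7 M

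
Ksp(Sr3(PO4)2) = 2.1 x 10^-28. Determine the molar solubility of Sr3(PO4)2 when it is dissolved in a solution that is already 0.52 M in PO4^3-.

Sr3(PO4)2(s) ⇌ 3 Sr^2+(aq) + 2 PO4^3-(aq)
Ksp = [Sr^2+]^3[PO4^3-]^2
If s mol/L dissolves here, [Sr^2+] = 3s, [PO4^3-] = 0.52 + 2s ≈ 0.52 (Ksp is small, so little additional dissolves).
Ksp ≈ (3s)^3 × (0.52)^2
s = 3.1 x 10^-10 M
Check: 2s = 6.1 × 10^-10 ≪ 0.52, so the approximation is valid.

s ≈ 3.1 × 10^-10 M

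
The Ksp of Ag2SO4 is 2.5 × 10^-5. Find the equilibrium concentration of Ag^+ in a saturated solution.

Ag2SO4(s) ⇌ 2 Ag^+ + SO4^2-
Ksp = [Ag^+]^2[SO4^2-]
If s mol/L of Ag2SO4 dissolves, [Ag^+] = 2s and [SO4^2-] = s.
Ksp = (2s)^2s = 4s^3
s^3 = 2.5 × 10^-5 / 4, so s = 1.84 x 10^-2 M
[Ag^+] = 2s = 3.7 x 10^-2 M

[Ag^+] ≈ 3.7 x 10^-2 M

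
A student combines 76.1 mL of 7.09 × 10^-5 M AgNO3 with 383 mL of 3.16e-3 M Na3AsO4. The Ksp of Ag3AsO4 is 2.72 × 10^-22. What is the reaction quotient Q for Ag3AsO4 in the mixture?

Total volume = 76.1 + 383 = 459.1 mL.
[Ag^+] = 7.09 × 10^-5 × (76.1/459.1) = 1.175 × 10^-5 M
[AsO4^3-] = 3.16 × 10^-3 × (383/459.1) = 2.636 × 10^-3 M
Ag3AsO4(s) ⇌ 3 Ag^+ + AsO4^3-, so Q = [Ag^+]^3[AsO4^3-]
Q = (1.175 × 10^-5)^3(2.636 × 10^-3) = 4.28 x 10^-18
Q > Ksp, so Ag3AsO4 will precipitate.

Q = 4.28 × 10^-18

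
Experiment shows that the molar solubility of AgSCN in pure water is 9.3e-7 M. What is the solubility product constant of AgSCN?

AgSCN(s) ⇌ Ag^+ + SCN^-
If s mol/L of AgSCN dissolves, [Ag^+] = s and [SCN^-] = s.
Ksp = [Ag^+][SCN^-]
Ksp = s^2
Ksp = (9.3 x 10^-7)^2 = 8.6 x 10^-13

Ksp = 8.6 × 10^-13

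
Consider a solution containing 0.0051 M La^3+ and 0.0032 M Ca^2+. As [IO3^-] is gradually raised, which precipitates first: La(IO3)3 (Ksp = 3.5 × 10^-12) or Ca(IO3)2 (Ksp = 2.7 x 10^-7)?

La(IO3)3

Precipitation of each salt starts when its ion product equals its Ksp.
For La(IO3)3: 3.5 × 10^-12 = 0.0051 × [IO3^-]^3  ⇒  [IO3^-] = 8.8 x 10^-4 M.
For Ca(IO3)2: 2.7 x 10^-7 = 0.0032 × [IO3^-]^2  ⇒  [IO3^-] = 9.2 × 10^-3 M.
The salt with the lower threshold [IO3^-] precipitates first: La(IO3)3.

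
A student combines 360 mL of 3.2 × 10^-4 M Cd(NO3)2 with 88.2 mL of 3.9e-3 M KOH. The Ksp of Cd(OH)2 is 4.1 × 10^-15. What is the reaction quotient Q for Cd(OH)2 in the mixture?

Total volume = 360 + 88.2 = 448.2 mL.
[Cd^2+] = 3.2 × 10^-4 × (360/448.2) = 2.57 x 10^-4 M
[OH^-] = 3.9 × 10^-3 × (88.2/448.2) = 7.67 x 10^-4 M
Cd(OH)2(s) ⇌ Cd^2+ + 2 OH^-, so Q = [Cd^2+][OH^-]^2
Q = (2.57 × 10^-4)(7.67 × 10^-4)^2 = 1.5 x 10^-10
Q > Ksp, so Cd(OH)2 will precipitate.

Q = 1.5 × 10^-10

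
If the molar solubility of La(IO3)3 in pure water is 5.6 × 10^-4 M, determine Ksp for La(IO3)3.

La(IO3)3(s) <=> La^3+ + 3 IO3^-
Let s = molar solubility. Then [La^3+] = s and [IO3^-] = 3s.
Ksp = [La^3+][IO3^-]^3
Ksp = s(3s)^3 = 27s^4
With s = 5.6 × 10^-4: Ksp = 2.7 × 10^-12

Ksp ≈ 2.7e-12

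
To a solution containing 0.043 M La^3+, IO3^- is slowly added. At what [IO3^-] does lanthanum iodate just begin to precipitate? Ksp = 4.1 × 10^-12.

La(IO3)3(s) <=> La^3+(aq) + 3 IO3^-(aq)
Ksp = [La^3+][IO3^-]^3
Precipitation begins when Q = Ksp. With [La^3+] = 0.043 M:
4.1 × 10^-12 = (0.043) × [IO3^-]^3
[IO3^-] = (4.1 × 10^-12 / 4.3 × 10^-2)^(1/3) = 4.6 × 10^-4 M

[IO3^-] = 4.6 × 10^-4 M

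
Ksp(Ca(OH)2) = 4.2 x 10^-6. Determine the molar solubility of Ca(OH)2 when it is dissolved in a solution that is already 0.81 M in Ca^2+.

Ca(OH)2(s) ⇌ Ca^2+ + 2 OH^-
Ksp = [Ca^2+][OH^-]^2
Let s = moles of Ca(OH)2 that dissolve per litre. [Ca^2+] = 0.81 + s ≈ 0.81, [OH^-] = 2s (Ksp is small, so little additional dissolves).
Ksp ≈ 0.81 × (2s)^2
s = 1.1 × 10^-3 M
Check: s = 1.1 x 10^-3 ≪ 0.81, so the approximation is valid.

1.1e-3 M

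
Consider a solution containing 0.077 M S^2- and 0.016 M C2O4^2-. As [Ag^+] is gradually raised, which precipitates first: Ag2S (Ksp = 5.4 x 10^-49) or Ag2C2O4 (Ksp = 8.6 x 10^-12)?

Ag2S

Each salt begins to precipitate when Q = Ksp, i.e. when [Ag^+] reaches its threshold.
For Ag2S: 5.4 x 10^-49 = 0.077 × [Ag^+]^2  ⇒  [Ag^+] = 2.6 × 10^-24 M.
For Ag2C2O4: 8.6 x 10^-12 = 0.016 × [Ag^+]^2  ⇒  [Ag^+] = 2.3 x 10^-5 M.
The salt with the lower threshold [Ag^+] precipitates first: Ag2S.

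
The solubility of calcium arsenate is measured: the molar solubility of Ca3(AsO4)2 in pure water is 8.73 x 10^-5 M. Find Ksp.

Ksp = 5.48e-19

Ca3(AsO4)2(s) ⇌ 3 Ca^2+(aq) + 2 AsO4^3-(aq)
Let s = molar solubility. Then [Ca^2+] = 3s and [AsO4^3-] = 2s.
Ksp = [Ca^2+]^3[AsO4^3-]^2
So Ksp = (3s)^3 × (2s)^2 = 108s^5
Ksp = 108 × (8.73 × 10^-5)^5 = 5.48 × 10^-19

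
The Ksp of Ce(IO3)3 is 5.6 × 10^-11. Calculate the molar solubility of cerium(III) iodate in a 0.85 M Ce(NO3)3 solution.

s ≈ 1.3 x 10^-4 M

Ce(IO3)3(s) ⇌ Ce^3+ + 3 IO3^-
Ksp = [Ce^3+][IO3^-]^3
Let s = moles of Ce(IO3)3 that dissolve per litre. [Ce^3+] = 0.85 + s ≈ 0.85, [IO3^-] = 3s (common-ion effect: Ce^3+ is already 0.85 M).
Ksp ≈ 0.85 × (3s)^3
s = 1.3 × 10^-4 M
Check: s = 1.3 x 10^-4 ≪ 0.85, so the approximation is valid.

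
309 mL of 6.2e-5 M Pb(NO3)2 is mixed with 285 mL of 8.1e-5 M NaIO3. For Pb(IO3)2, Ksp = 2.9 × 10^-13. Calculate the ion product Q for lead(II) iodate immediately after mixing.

Total volume = 309 + 285 = 594 mL.
[Pb^2+] = 6.2 x 10^-5 × (309/594) = 3.23 x 10^-5 M
[IO3^-] = 8.1 × 10^-5 × (285/594) = 3.89 x 10^-5 M
Pb(IO3)2(s) ⇌ Pb^2+(aq) + 2 IO3^-(aq), so Q = [Pb^2+][IO3^-]^2
Q = (3.23 × 10^-5)(3.89 × 10^-5)^2 = 4.9 x 10^-14
Q < Ksp, so no precipitate of Pb(IO3)2 forms.

Q = 4.9 x 10^-14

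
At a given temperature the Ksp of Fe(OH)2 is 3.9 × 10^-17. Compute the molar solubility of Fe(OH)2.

Fe(OH)2(s) ⇌ Fe^2+ + 2 OH^-
Ksp = [Fe^2+][OH^-]^2
For each mole of Fe(OH)2 that dissolves: [Fe^2+] = s, [OH^-] = 2s.
Ksp = s(2s)^2 = 4s^3
s^3 = 3.9 × 10^-17 / 4, so s = 2.1 × 10^-6 M

2.1 x 10^-6 M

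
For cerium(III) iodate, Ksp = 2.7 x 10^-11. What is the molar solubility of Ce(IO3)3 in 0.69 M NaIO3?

8.2e-11 M

Ce(IO3)3(s) ⇌ Ce^3+(aq) + 3 IO3^-(aq)
Ksp = [Ce^3+][IO3^-]^3
If s mol/L dissolves here, [Ce^3+] = s, [IO3^-] = 0.69 + 3s ≈ 0.69 (common-ion effect: IO3^- is already 0.69 M).
Ksp ≈ s × (0.69)^3
s = 8.2 × 10^-11 M
Check: 3s = 2.5 × 10^-10 ≪ 0.69, so the approximation is valid.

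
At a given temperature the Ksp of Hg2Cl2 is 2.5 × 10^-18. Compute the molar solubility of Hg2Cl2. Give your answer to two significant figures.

s ≈ 8.5 × 10^-7 M

Hg2Cl2(s) ⇌ Hg2^2+ + 2 Cl^-
Ksp = [Hg2^2+][Cl^-]^2
If s mol/L of Hg2Cl2 dissolves, [Hg2^2+] = s and [Cl^-] = 2s.
Ksp = s(2s)^2 = 4s^3
Solving, s = (2.5 × 10^-18/4)^(1/3) = 8.5 × 10^-7 M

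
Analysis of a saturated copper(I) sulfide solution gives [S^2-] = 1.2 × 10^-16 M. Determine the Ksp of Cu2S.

6.9 × 10^-48

Cu2S(s) ⇌ 2 Cu^+(aq) + S^2-(aq)
Stoichiometry gives [Cu^+] = (2/1)[S^2-] = 2.40 × 10^-16 M.
Ksp = [Cu^+]^2[S^2-]
Ksp = (2.40 × 10^-16)^2 × 1.2 × 10^-16 = 6.9 × 10^-48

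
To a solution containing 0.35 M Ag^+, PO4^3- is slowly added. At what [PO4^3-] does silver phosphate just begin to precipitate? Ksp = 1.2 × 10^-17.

2.8 × 10^-16 M

Ag3PO4(s) <=> 3 Ag^+ + PO4^3-
Ksp = [Ag^+]^3[PO4^3-]
Precipitation begins when Q = Ksp. With [Ag^+] = 0.35 M:
1.2 × 10^-17 = (0.35)^3 × [PO4^3-]
[PO4^3-] = (1.2 × 10^-17 / 4.29 x 10^-2) = 2.8 × 10^-16 M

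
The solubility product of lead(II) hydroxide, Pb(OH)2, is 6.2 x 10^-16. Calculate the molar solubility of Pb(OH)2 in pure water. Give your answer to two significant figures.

Pb(OH)2(s) ⇌ Pb^2+(aq) + 2 OH^-(aq)
Ksp = [Pb^2+][OH^-]^2
If s mol/L of Pb(OH)2 dissolves, [Pb^2+] = s and [OH^-] = 2s.
Substituting: Ksp = s(2s)^2 = 4s^3
Solving, s = (6.2 x 10^-16/4)^(1/3) = 5.4 × 10^-6 M

5.4e-6 M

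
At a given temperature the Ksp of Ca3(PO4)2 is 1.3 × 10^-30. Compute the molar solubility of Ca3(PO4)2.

s = 4.1e-7 M

Ca3(PO4)2(s) ⇌ 3 Ca^2+ + 2 PO4^3-
Ksp = [Ca^2+]^3[PO4^3-]^2
With molar solubility s: [Ca^2+] = 3s, [PO4^3-] = 2s.
Substituting: Ksp = (3s)^3(2s)^2 = 108s^5
s^5 = 1.3 × 10^-30 / 108, so s = 4.1 × 10^-7 M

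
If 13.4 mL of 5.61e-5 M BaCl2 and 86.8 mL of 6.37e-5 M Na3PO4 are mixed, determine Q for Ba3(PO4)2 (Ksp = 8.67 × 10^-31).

Total volume = 13.4 + 86.8 = 100.2 mL.
[Ba^2+] = 5.61 x 10^-5 × (13.4/100.2) = 7.502 × 10^-6 M
[PO4^3-] = 6.37 x 10^-5 × (86.8/100.2) = 5.518 × 10^-5 M
Ba3(PO4)2(s) ⇌ 3 Ba^2+(aq) + 2 PO4^3-(aq), so Q = [Ba^2+]^3[PO4^3-]^2
Q = (7.502 × 10^-6)^3(5.518 x 10^-5)^2 = 1.29 × 10^-24
Q > Ksp, so Ba3(PO4)2 will precipitate.

1.29 × 10^-24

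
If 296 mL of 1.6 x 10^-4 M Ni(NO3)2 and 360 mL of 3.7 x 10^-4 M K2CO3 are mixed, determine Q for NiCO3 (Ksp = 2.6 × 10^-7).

1.5 × 10^-8

Total volume = 296 + 360 = 656 mL.
[Ni^2+] = 1.6 x 10^-4 × (296/656) = 7.22 × 10^-5 M
[CO3^2-] = 3.7 x 10^-4 × (360/656) = 2.03 × 10^-4 M
NiCO3(s) ⇌ Ni^2+ + CO3^2-, so Q = [Ni^2+][CO3^2-]
Q = (7.22 x 10^-5)(2.03 × 10^-4) = 1.5 x 10^-8
Q < Ksp, so no precipitate of NiCO3 forms.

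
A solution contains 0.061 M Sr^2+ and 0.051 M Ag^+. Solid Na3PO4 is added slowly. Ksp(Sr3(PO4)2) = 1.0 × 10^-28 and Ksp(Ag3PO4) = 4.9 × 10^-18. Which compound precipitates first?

Each salt begins to precipitate when Q = Ksp, i.e. when [PO4^3-] reaches its threshold.
For Sr3(PO4)2: 1.0 × 10^-28 = (0.061)^3 × [PO4^3-]^2  ⇒  [PO4^3-] = 6.6 × 10^-13 M.
For Ag3PO4: 4.9 × 10^-18 = (0.051)^3 × [PO4^3-]  ⇒  [PO4^3-] = 3.7 × 10^-14 M.
The salt with the lower threshold [PO4^3-] precipitates first: Ag3PO4.

Ag3PO4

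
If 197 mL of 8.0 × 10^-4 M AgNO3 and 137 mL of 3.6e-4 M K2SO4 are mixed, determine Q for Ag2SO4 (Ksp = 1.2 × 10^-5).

Total volume = 197 + 137 = 334 mL.
[Ag^+] = 8.0 × 10^-4 × (197/334) = 4.72 x 10^-4 M
[SO4^2-] = 3.6 x 10^-4 × (137/334) = 1.48 x 10^-4 M
Ag2SO4(s) <=> 2 Ag^+(aq) + SO4^2-(aq), so Q = [Ag^+]^2[SO4^2-]
Q = (4.72 × 10^-4)^2(1.48 × 10^-4) = 3.3 × 10^-11
Q < Ksp, so no precipitate of Ag2SO4 forms.

3.3e-11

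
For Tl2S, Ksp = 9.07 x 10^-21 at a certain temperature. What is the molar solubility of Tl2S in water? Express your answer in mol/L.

Tl2S(s) ⇌ 2 Tl^+(aq) + S^2-(aq)
Ksp = [Tl^+]^2[S^2-]
Let s = molar solubility. Then [Tl^+] = 2s and [S^2-] = s.
So Ksp = (2s)^2 × s = 4s^3
s^3 = 9.07 x 10^-21 / 4, so s = 1.31 × 10^-7 M

1.31 × 10^-7 M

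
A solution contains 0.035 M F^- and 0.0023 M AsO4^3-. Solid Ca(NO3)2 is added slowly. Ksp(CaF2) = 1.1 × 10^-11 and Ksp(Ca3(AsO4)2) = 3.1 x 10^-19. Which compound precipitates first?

CaF2

Precipitation of each salt starts when its ion product equals its Ksp.
For CaF2: 1.1 × 10^-11 = (0.035)^2 × [Ca^2+]  ⇒  [Ca^2+] = 9.0 × 10^-9 M.
For Ca3(AsO4)2: 3.1 x 10^-19 = (0.0023)^2 × [Ca^2+]^3  ⇒  [Ca^2+] = 3.9 × 10^-5 M.
The salt with the lower threshold [Ca^2+] precipitates first: CaF2.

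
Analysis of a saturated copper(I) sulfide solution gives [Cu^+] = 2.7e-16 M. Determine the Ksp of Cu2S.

Ksp = 9.8 x 10^-48

Cu2S(s) <=> 2 Cu^+ + S^2-
Stoichiometry gives [S^2-] = (1/2)[Cu^+] = 1.35 × 10^-16 M.
Ksp = [Cu^+]^2[S^2-]
Ksp = (2.7 × 10^-16)^2 × 1.35 x 10^-16 = 9.8 × 10^-48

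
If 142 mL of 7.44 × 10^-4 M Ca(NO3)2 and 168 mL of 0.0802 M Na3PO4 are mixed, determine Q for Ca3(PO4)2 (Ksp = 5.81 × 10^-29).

Q ≈ 7.48e-14

Total volume = 142 + 168 = 310 mL.
[Ca^2+] = 7.44 × 10^-4 × (142/310) = 3.408 × 10^-4 M
[PO4^3-] = 8.02 x 10^-2 × (168/310) = 4.346 × 10^-2 M
Ca3(PO4)2(s) <=> 3 Ca^2+(aq) + 2 PO4^3-(aq), so Q = [Ca^2+]^3[PO4^3-]^2
Q = (3.408 x 10^-4)^3(4.346 x 10^-2)^2 = 7.48 × 10^-14
Q > Ksp, so Ca3(PO4)2 will precipitate.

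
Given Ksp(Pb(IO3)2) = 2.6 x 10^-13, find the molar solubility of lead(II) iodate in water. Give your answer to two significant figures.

s ≈ 4.0 × 10^-5 M

Pb(IO3)2(s) <=> Pb^2+(aq) + 2 IO3^-(aq)
Ksp = [Pb^2+][IO3^-]^2
With molar solubility s: [Pb^2+] = s, [IO3^-] = 2s.
Ksp = s(2s)^2 = 4s^3
Solving, s = (2.6 x 10^-13/4)^(1/3) = 4.0 × 10^-5 M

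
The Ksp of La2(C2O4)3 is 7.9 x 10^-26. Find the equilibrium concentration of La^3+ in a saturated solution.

[La^3+] ≈ 7.5 x 10^-6 M

La2(C2O4)3(s) ⇌ 2 La^3+(aq) + 3 C2O4^2-(aq)
Ksp = [La^3+]^2[C2O4^2-]^3
If s mol/L of La2(C2O4)3 dissolves, [La^3+] = 2s and [C2O4^2-] = 3s.
Ksp = (2s)^2(3s)^3 = 108s^5
s^5 = 7.9 x 10^-26 / 108, so s = 3.74 × 10^-6 M
[La^3+] = 2s = 7.5 × 10^-6 M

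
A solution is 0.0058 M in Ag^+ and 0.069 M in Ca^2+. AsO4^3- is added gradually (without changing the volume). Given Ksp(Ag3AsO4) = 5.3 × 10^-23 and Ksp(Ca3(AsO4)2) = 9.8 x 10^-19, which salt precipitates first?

Each salt begins to precipitate when Q = Ksp, i.e. when [AsO4^3-] reaches its threshold.
For Ag3AsO4: 5.3 × 10^-23 = (0.0058)^3 × [AsO4^3-]  ⇒  [AsO4^3-] = 2.7 × 10^-16 M.
For Ca3(AsO4)2: 9.8 x 10^-19 = (0.069)^3 × [AsO4^3-]^2  ⇒  [AsO4^3-] = 5.5 x 10^-8 M.
The salt with the lower threshold [AsO4^3-] precipitates first: Ag3AsO4.

Ag3AsO4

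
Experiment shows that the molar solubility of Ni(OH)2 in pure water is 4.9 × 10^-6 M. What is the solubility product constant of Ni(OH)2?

Ni(OH)2(s) ⇌ Ni^2+(aq) + 2 OH^-(aq)
With molar solubility s: [Ni^2+] = s, [OH^-] = 2s.
Ksp = [Ni^2+][OH^-]^2
Ksp = s(2s)^2 = 4s^3
With s = 4.9 × 10^-6: Ksp = 4.7 x 10^-16

4.7e-16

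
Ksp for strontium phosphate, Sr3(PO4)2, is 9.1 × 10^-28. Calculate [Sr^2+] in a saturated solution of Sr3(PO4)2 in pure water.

4.6 x 10^-6 M

Sr3(PO4)2(s) ⇌ 3 Sr^2+ + 2 PO4^3-
Ksp = [Sr^2+]^3[PO4^3-]^2
Let s = molar solubility. Then [Sr^2+] = 3s and [PO4^3-] = 2s.
Ksp = (3s)^3(2s)^2 = 108s^5
s = (9.1 × 10^-28 / 108)^(1/5) = 1.53 × 10^-6 M
[Sr^2+] = 3s = 4.6 × 10^-6 M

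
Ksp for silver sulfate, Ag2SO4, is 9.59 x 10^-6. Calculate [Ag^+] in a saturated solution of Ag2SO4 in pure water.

Ag2SO4(s) ⇌ 2 Ag^+(aq) + SO4^2-(aq)
Ksp = [Ag^+]^2[SO4^2-]
Let s = molar solubility. Then [Ag^+] = 2s and [SO4^2-] = s.
So Ksp = (2s)^2 × s = 4s^3
s = (9.59 x 10^-6 / 4)^(1/3) = 1.338 × 10^-2 M
[Ag^+] = 2s = 2.68 x 10^-2 M

[Ag^+] = 2.68 x 10^-2 M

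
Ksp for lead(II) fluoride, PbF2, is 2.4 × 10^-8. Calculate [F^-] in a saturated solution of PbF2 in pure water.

PbF2(s) <=> Pb^2+ + 2 F^-
Ksp = [Pb^2+][F^-]^2
For each mole of PbF2 that dissolves: [Pb^2+] = s, [F^-] = 2s.
Substituting: Ksp = s(2s)^2 = 4s^3
s = (2.4 × 10^-8 / 4)^(1/3) = 1.82 × 10^-3 M
[F^-] = 2s = 3.6 × 10^-3 M

[F^-] ≈ 3.6 × 10^-3 M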